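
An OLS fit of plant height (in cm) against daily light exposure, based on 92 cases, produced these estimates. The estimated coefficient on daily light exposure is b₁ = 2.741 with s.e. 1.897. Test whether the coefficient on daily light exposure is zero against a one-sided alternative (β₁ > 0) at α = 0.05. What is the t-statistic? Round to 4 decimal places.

t = 1.4449

H₀: β₁ = 0 vs H₁: β₁ > 0.
t = (b₁ − β₁⁰)/SE = 2.741 / 1.897 = 1.4449.
df = n − 2 = 92 − 2 = 90.
One-sided p ≈ 0.0760, which is ≥ 0.05, so fail to reject H₀.
The data do not give significant evidence that the true slope on daily light exposure is positive.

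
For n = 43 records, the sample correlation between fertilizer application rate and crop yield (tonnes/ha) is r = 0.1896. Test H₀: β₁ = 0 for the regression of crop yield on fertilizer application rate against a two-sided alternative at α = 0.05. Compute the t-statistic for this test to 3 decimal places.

t = 1.236

t = r·√(n − 2)/√(1 − r²) = 0.1896·√41/√0.964052 = 1.236.
df = n − 2 = 41.
Two-sided p ≈ 0.2233, which is ≥ 0.05, so fail to reject H₀.
The data do not give significant evidence of a linear association between fertilizer application rate and crop yield.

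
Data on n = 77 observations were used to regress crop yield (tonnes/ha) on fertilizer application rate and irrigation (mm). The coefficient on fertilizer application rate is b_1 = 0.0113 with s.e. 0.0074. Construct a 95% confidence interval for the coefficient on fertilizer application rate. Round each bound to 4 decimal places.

df = n − k − 1 = 77 − 2 − 1 = 74.
t* = t_{0.025, 74} = 1.992543.
Margin = t* × SE = 1.992543 × 0.0074 = 0.014745.
CI: 0.0113 ± 0.014745 → (-0.0034, 0.0260).
With 95% confidence, each one-unit increase in fertilizer application rate is associated with a change of between -0.0034 and 0.0260 tonnes/ha in crop yield, holding the other predictors fixed.

(-0.0034, 0.0260)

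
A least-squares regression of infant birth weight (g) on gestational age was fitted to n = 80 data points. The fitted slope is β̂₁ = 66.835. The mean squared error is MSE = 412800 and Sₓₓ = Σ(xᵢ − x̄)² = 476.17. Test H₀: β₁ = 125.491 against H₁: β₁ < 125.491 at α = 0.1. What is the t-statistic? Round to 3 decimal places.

SE(β̂₁) = √(MSE/Sₓₓ) = √(412800/476.17) = 29.4435.
t = (66.835 − 125.491) / 29.4435 = -1.992.
df = n − 2 = 78.
One-sided p ≈ 0.0249, which is < 0.1, so reject H₀.
There is evidence that the true slope on gestational age is below 125.491 g per unit.

t = -1.992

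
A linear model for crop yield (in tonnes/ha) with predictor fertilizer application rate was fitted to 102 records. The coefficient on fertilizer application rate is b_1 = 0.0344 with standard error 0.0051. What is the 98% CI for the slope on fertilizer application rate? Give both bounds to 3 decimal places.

(0.022, 0.046)

df = n − 2 = 102 − 2 = 100.
t* = t_{0.01, 100} = 2.364217.
Margin = t* × SE = 2.364217 × 0.0051 = 0.01206.
CI: 0.0344 ± 0.01206 → (0.022, 0.046).
With 98% confidence, each one-unit increase in fertilizer application rate is associated with a change of between 0.022 and 0.046 tonnes/ha in crop yield.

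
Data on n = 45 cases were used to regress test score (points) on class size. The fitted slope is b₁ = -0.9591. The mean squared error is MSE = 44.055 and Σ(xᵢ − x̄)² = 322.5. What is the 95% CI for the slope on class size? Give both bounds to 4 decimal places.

(-1.7045, -0.2137)

SE(b₁) = √(MSE/Sₓₓ) = √(44.055/322.5) = 0.369601.
df = n − 2 = 43.
t* = t_{0.025, 43} = 2.016692.
Margin = t* × SE = 2.016692 × 0.369601 = 0.745371.
CI: -0.9591 ± 0.745371 → (-1.7045, -0.2137).
With 95% confidence, each one-unit increase in class size is associated with a change of between -1.7045 and -0.2137 points in test score.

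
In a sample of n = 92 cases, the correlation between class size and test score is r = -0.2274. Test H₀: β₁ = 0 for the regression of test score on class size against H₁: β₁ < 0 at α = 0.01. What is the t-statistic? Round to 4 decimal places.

t = -2.2153

t = r·√(n − 2)/√(1 − r²) = -0.2274·√90/√0.948289 = -2.2153.
df = n − 2 = 90.
One-sided p ≈ 0.0146, which is ≥ 0.01, so fail to reject H₀.
The data do not give significant evidence of a linear association between class size and test score.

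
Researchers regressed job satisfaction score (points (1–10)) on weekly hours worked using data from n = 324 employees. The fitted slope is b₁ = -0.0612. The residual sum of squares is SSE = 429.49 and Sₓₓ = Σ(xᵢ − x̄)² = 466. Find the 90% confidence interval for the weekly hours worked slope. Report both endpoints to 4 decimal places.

(-0.1495, 0.0271)

MSE = SSE/(n − 2) = 429.49/322 = 1.33382.
SE(b₁) = √(MSE/Sₓₓ) = √(1.33382/466) = 0.0535002.
df = n − 2 = 322.
t* = t_{0.05, 322} = 1.6496.
Margin = t* × SE = 1.6496 × 0.0535002 = 0.088254.
CI: -0.0612 ± 0.088254 → (-0.1495, 0.0271).
With 90% confidence, each one-unit increase in weekly hours worked is associated with a change of between -0.1495 and 0.0271 points (1–10) in job satisfaction score.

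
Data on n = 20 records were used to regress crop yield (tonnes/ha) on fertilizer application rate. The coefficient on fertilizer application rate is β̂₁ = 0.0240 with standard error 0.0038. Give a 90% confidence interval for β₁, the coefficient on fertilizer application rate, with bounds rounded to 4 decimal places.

(0.0174, 0.0306)

df = n − 2 = 20 − 2 = 18.
t* = t_{0.05, 18} = 1.734064.
Margin = t* × SE = 1.734064 × 0.0038 = 0.006589.
CI: 0.0240 ± 0.006589 → (0.0174, 0.0306).
With 90% confidence, each one-unit increase in fertilizer application rate is associated with a change of between 0.0174 and 0.0306 tonnes/ha in crop yield.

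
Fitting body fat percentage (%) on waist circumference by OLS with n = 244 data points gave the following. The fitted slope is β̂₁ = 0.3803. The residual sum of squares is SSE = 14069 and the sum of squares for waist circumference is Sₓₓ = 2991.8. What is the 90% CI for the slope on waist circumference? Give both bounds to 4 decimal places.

(0.1501, 0.6105)

MSE = SSE/(n − 2) = 14069/242 = 58.1364.
SE(β̂₁) = √(MSE/Sₓₓ) = √(58.1364/2991.8) = 0.139398.
df = n − 2 = 242.
t* = t_{0.05, 242} = 1.651175.
Margin = t* × SE = 1.651175 × 0.139398 = 0.230171.
CI: 0.3803 ± 0.230171 → (0.1501, 0.6105).
With 90% confidence, each one-unit increase in waist circumference is associated with a change of between 0.1501 and 0.6105 % in body fat percentage.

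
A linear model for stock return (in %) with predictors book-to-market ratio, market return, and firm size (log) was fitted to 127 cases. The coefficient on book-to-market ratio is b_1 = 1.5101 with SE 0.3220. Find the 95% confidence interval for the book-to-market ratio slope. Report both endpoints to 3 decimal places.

df = n − k − 1 = 127 − 3 − 1 = 123.
t* = t_{0.025, 123} = 1.979439.
Margin = t* × SE = 1.979439 × 0.3220 = 0.63738.
CI: 1.5101 ± 0.63738 → (0.873, 2.147).
With 95% confidence, each one-unit increase in book-to-market ratio is associated with a change of between 0.873 and 2.147 % in stock return, holding the other predictors fixed.

(0.873, 2.147)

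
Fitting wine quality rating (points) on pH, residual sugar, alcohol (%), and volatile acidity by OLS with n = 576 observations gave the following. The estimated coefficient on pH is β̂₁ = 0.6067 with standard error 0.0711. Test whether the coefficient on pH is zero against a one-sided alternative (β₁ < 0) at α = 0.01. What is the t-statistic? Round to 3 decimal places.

H₀: β₁ = 0 vs H₁: β₁ < 0.
t = (β̂₁ − β₁⁰)/SE = 0.6067 / 0.0711 = 8.533.
df = n − k − 1 = 576 − 4 − 1 = 571.
One-sided p ≈ 1.0000, which is ≥ 0.01, so fail to reject H₀.
The data do not give significant evidence that the true slope on pH is negative, holding the other predictors fixed.

t = 8.533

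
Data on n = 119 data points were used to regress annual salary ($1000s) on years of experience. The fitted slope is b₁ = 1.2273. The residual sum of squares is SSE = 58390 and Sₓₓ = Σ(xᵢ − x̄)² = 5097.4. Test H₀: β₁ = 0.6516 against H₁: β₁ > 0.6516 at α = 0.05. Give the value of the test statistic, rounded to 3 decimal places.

t = 1.840

MSE = SSE/(n − 2) = 58390/117 = 499.06.
SE(b₁) = √(MSE/Sₓₓ) = √(499.06/5097.4) = 0.312897.
t = (1.2273 − 0.6516) / 0.312897 = 1.840.
df = n − 2 = 117.
One-sided p ≈ 0.0342, which is < 0.05, so reject H₀.
There is evidence that the true slope on years of experience exceeds 0.6516 $1000s per unit.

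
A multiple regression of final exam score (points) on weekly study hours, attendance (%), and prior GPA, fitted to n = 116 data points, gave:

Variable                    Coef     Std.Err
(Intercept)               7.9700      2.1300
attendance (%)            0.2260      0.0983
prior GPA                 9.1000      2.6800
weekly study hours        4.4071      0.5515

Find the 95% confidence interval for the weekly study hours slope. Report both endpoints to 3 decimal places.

(3.314, 5.500)

Read off: b = 4.4071, SE = 0.5515 for weekly study hours.
df = n − k − 1 = 116 − 3 − 1 = 112.
t* = t_{0.025, 112} = 1.981372.
Margin = t* × SE = 1.981372 × 0.5515 = 1.09273.
CI: 4.4071 ± 1.09273 → (3.314, 5.500).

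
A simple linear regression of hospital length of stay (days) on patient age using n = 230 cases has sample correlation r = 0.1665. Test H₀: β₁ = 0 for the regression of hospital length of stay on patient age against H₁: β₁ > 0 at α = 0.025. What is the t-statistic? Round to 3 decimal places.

t = r·√(n − 2)/√(1 − r²) = 0.1665·√228/√0.972278 = 2.550.
df = n − 2 = 228.
One-sided p ≈ 0.0057, which is < 0.025, so reject H₀.
There is evidence of a linear association between patient age and hospital length of stay.

t = 2.550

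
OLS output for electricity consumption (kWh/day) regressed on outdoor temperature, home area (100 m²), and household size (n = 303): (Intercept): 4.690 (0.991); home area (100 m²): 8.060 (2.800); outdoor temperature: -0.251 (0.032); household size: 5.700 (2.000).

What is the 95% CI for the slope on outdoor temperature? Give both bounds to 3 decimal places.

Read off: b = -0.251, SE = 0.032 for outdoor temperature.
df = n − k − 1 = 303 − 3 − 1 = 299.
t* = t_{0.025, 299} = 1.96793.
Margin = t* × SE = 1.96793 × 0.032 = 0.06297.
CI: -0.251 ± 0.06297 → (-0.314, -0.188).

(-0.314, -0.188)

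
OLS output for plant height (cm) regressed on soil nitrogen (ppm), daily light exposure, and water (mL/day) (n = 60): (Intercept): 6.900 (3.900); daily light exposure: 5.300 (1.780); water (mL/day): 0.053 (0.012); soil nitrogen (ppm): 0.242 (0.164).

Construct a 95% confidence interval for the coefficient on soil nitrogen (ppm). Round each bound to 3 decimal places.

(-0.087, 0.571)

Read off: b = 0.242, SE = 0.164 for soil nitrogen (ppm).
df = n − k − 1 = 60 − 3 − 1 = 56.
t* = t_{0.025, 56} = 2.003241.
Margin = t* × SE = 2.003241 × 0.164 = 0.32853.
CI: 0.242 ± 0.32853 → (-0.087, 0.571).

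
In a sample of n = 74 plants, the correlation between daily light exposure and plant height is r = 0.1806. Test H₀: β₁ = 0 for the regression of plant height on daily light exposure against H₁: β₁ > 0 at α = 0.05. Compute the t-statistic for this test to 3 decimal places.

t = 1.558

t = r·√(n − 2)/√(1 − r²) = 0.1806·√72/√0.967384 = 1.558.
df = n − 2 = 72.
One-sided p ≈ 0.0618, which is ≥ 0.05, so fail to reject H₀.
The data do not give significant evidence of a linear association between daily light exposure and plant height.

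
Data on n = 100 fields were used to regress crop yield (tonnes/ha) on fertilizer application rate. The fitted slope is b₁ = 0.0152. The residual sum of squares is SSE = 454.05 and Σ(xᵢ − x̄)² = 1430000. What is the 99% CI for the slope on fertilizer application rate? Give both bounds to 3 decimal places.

MSE = SSE/(n − 2) = 454.05/98 = 4.63316.
SE(b₁) = √(MSE/Sₓₓ) = √(4.63316/1430000) = 0.00179999.
df = n − 2 = 98.
t* = t_{0.005, 98} = 2.626931.
Margin = t* × SE = 2.626931 × 0.00179999 = 0.00473.
CI: 0.0152 ± 0.00473 → (0.010, 0.020).
With 99% confidence, each one-unit increase in fertilizer application rate is associated with a change of between 0.010 and 0.020 tonnes/ha in crop yield.

(0.010, 0.020)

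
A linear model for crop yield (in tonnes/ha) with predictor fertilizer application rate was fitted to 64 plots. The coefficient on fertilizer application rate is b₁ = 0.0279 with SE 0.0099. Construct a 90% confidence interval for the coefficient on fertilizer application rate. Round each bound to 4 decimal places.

(0.0114, 0.0444)

df = n − 2 = 64 − 2 = 62.
t* = t_{0.05, 62} = 1.669804.
Margin = t* × SE = 1.669804 × 0.0099 = 0.016531.
CI: 0.0279 ± 0.016531 → (0.0114, 0.0444).
With 90% confidence, each one-unit increase in fertilizer application rate is associated with a change of between 0.0114 and 0.0444 tonnes/ha in crop yield.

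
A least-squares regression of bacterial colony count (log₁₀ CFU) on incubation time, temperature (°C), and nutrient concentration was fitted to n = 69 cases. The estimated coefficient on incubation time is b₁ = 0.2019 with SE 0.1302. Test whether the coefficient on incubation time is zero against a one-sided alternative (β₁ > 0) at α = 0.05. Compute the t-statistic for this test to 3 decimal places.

t = 1.551

H₀: β₁ = 0 vs H₁: β₁ > 0.
t = (b₁ − β₁⁰)/SE = 0.2019 / 0.1302 = 1.551.
df = n − k − 1 = 69 − 3 − 1 = 65.
One-sided p ≈ 0.0629, which is ≥ 0.05, so fail to reject H₀.
The data do not give significant evidence that the true slope on incubation time is positive, holding the other predictors fixed.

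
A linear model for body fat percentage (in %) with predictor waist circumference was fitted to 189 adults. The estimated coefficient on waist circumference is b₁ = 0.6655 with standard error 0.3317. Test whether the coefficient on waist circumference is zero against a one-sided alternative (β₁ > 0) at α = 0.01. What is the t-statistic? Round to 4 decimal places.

H₀: β₁ = 0 vs H₁: β₁ > 0.
t = (b₁ − β₁⁰)/SE = 0.6655 / 0.3317 = 2.0063.
df = n − 2 = 189 − 2 = 187.
One-sided p ≈ 0.0231, which is ≥ 0.01, so fail to reject H₀.
The data do not give significant evidence that the true slope on waist circumference is positive.

t = 2.0063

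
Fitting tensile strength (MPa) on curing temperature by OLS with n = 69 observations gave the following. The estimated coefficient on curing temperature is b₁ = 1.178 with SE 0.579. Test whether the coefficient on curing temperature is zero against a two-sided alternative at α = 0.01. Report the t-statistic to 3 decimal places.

t = 2.035

H₀: β₁ = 0 vs H₁: β₁ ≠ 0.
t = (b₁ − β₁⁰)/SE = 1.178 / 0.579 = 2.035.
df = n − 2 = 69 − 2 = 67.
Two-sided p ≈ 0.0459, which is ≥ 0.01, so fail to reject H₀.
The data do not give significant evidence of an association between curing temperature and tensile strength.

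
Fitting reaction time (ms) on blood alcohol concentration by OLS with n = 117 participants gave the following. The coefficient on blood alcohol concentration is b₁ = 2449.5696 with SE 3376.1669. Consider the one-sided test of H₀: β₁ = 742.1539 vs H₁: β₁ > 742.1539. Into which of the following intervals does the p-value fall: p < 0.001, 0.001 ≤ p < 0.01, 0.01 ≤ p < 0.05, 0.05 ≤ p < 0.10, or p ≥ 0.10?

t = (2449.5696 − 742.1539) / 3376.1669 = 0.506.
df = n − 2 = 117 − 2 = 115.
One-sided p = P(T_{115} > t) ≈ 0.3070.
So p ≥ 0.10.

p ≥ 0.10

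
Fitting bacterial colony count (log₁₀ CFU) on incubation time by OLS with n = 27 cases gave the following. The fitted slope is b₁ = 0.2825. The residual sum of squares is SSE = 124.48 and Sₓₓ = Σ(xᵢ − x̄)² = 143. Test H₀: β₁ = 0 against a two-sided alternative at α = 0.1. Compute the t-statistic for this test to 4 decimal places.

t = 1.5139

MSE = SSE/(n − 2) = 124.48/25 = 4.9792.
SE(b₁) = √(MSE/Sₓₓ) = √(4.9792/143) = 0.1866.
t = 0.2825 / 0.1866 = 1.5139.
df = n − 2 = 25.
Two-sided p ≈ 0.1426, which is ≥ 0.1, so fail to reject H₀.
The data do not give significant evidence of an association between incubation time and bacterial colony count.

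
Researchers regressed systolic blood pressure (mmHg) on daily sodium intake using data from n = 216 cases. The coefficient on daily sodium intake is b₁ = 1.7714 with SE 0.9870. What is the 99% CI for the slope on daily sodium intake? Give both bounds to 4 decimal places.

(-0.7938, 4.3366)

df = n − 2 = 216 − 2 = 214.
t* = t_{0.005, 214} = 2.598998.
Margin = t* × SE = 2.598998 × 0.9870 = 2.565211.
CI: 1.7714 ± 2.565211 → (-0.7938, 4.3366).
With 99% confidence, each one-unit increase in daily sodium intake is associated with a change of between -0.7938 and 4.3366 mmHg in systolic blood pressure.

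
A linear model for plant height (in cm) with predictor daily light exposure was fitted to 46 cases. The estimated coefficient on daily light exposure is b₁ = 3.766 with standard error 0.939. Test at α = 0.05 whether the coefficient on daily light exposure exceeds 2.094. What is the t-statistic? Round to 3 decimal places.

H₀: β₁ = 2.094 vs H₁: β₁ > 2.094.
t = (b₁ − β₁⁰)/SE = (3.766 − 2.094) / 0.939 = 1.781.
df = n − 2 = 46 − 2 = 44.
One-sided p ≈ 0.0409, which is < 0.05, so reject H₀.
There is evidence that the true slope on daily light exposure exceeds 2.094 cm per unit.

t = 1.781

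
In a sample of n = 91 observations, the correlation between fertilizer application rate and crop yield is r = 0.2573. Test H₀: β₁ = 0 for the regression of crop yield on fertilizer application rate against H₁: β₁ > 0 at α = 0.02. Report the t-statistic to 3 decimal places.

t = 2.512

t = r·√(n − 2)/√(1 − r²) = 0.2573·√89/√0.933797 = 2.512.
df = n − 2 = 89.
One-sided p ≈ 0.0069, which is < 0.02, so reject H₀.
There is evidence of a linear association between fertilizer application rate and crop yield.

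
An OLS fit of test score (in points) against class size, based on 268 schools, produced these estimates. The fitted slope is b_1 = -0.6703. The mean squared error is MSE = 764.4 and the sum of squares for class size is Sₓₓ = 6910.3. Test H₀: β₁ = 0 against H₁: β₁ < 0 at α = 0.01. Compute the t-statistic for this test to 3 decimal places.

SE(b_1) = √(MSE/Sₓₓ) = √(764.4/6910.3) = 0.332592.
t = -0.6703 / 0.332592 = -2.015.
df = n − 2 = 266.
One-sided p ≈ 0.0224, which is ≥ 0.01, so fail to reject H₀.
The data do not give significant evidence that the true slope on class size is negative.

t = -2.015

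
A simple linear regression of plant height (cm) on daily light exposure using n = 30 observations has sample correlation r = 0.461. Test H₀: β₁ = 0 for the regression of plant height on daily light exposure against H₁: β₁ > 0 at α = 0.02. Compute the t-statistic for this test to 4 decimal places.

t = r·√(n − 2)/√(1 − r²) = 0.461·√28/√0.787479 = 2.7489.
df = n − 2 = 28.
One-sided p ≈ 0.0052, which is < 0.02, so reject H₀.
There is evidence of a linear association between daily light exposure and plant height.

t = 2.7489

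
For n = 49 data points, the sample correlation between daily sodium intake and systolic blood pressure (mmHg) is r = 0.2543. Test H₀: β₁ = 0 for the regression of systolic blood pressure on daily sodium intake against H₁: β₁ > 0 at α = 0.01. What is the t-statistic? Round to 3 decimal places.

t = r·√(n − 2)/√(1 − r²) = 0.2543·√47/√0.935332 = 1.803.
df = n − 2 = 47.
One-sided p ≈ 0.0389, which is ≥ 0.01, so fail to reject H₀.
The data do not give significant evidence of a linear association between daily sodium intake and systolic blood pressure.

t = 1.803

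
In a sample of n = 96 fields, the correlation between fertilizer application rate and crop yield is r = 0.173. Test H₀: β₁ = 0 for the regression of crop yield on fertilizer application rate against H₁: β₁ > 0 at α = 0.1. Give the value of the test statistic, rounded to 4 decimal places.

t = 1.7030

t = r·√(n − 2)/√(1 − r²) = 0.173·√94/√0.970071 = 1.7030.
df = n − 2 = 94.
One-sided p ≈ 0.0459, which is < 0.1, so reject H₀.
There is evidence of a linear association between fertilizer application rate and crop yield.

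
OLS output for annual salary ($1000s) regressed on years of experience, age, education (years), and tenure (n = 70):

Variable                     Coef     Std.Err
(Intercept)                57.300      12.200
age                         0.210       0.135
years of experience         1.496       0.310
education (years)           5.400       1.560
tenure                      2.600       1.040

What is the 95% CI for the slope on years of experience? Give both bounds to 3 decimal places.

Read off: b = 1.496, SE = 0.310 for years of experience.
df = n − k − 1 = 70 − 4 − 1 = 65.
t* = t_{0.025, 65} = 1.997138.
Margin = t* × SE = 1.997138 × 0.310 = 0.61911.
CI: 1.496 ± 0.61911 → (0.877, 2.115).

(0.877, 2.115)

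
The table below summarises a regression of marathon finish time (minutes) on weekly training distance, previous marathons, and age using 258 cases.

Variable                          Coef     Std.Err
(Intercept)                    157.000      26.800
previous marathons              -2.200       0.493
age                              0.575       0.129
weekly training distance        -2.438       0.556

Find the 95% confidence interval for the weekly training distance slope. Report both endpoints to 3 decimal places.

Read off: b = -2.438, SE = 0.556 for weekly training distance.
df = n − k − 1 = 258 − 3 − 1 = 254.
t* = t_{0.025, 254} = 1.969348.
Margin = t* × SE = 1.969348 × 0.556 = 1.09496.
CI: -2.438 ± 1.09496 → (-3.533, -1.343).

(-3.533, -1.343)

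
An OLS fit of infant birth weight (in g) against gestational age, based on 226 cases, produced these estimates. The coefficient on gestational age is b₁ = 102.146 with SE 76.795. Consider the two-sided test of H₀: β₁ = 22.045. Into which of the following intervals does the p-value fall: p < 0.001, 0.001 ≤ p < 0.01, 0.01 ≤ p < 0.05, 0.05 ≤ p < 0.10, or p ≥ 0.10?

t = (102.146 − 22.045) / 76.795 = 1.043.
df = n − 2 = 226 − 2 = 224.
Two-sided p = 2·P(T_{224} > |t|) ≈ 0.2980.
So p ≥ 0.10.

p ≥ 0.10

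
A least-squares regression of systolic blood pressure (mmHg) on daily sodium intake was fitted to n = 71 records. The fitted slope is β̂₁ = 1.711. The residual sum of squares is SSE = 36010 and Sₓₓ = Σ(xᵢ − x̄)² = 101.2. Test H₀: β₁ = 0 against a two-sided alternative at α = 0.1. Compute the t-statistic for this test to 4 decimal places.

t = 0.7534

MSE = SSE/(n − 2) = 36010/69 = 521.884.
SE(β̂₁) = √(MSE/Sₓₓ) = √(521.884/101.2) = 2.27089.
t = 1.711 / 2.27089 = 0.7534.
df = n − 2 = 69.
Two-sided p ≈ 0.4537, which is ≥ 0.1, so fail to reject H₀.
The data do not give significant evidence of an association between daily sodium intake and systolic blood pressure.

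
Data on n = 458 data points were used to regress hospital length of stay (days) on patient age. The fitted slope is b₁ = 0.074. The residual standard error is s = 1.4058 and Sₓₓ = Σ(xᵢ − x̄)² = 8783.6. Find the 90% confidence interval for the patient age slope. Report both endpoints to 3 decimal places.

SE(b₁) = s/√Sₓₓ = 1.4058/√8783.6 = 0.0149999.
df = n − 2 = 456.
t* = t_{0.05, 456} = 1.648202.
Margin = t* × SE = 1.648202 × 0.0149999 = 0.02472.
CI: 0.074 ± 0.02472 → (0.049, 0.099).
With 90% confidence, each one-unit increase in patient age is associated with a change of between 0.049 and 0.099 days in hospital length of stay.

(0.049, 0.099)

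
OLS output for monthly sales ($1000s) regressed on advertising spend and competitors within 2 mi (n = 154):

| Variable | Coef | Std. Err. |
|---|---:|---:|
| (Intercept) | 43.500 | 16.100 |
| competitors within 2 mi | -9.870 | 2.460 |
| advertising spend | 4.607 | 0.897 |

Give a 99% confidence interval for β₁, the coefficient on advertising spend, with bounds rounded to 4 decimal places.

(2.2669, 6.9471)

Read off: b = 4.607, SE = 0.897 for advertising spend.
df = n − k − 1 = 154 − 2 − 1 = 151.
t* = t_{0.005, 151} = 2.60878.
Margin = t* × SE = 2.60878 × 0.897 = 2.340076.
CI: 4.607 ± 2.340076 → (2.2669, 6.9471).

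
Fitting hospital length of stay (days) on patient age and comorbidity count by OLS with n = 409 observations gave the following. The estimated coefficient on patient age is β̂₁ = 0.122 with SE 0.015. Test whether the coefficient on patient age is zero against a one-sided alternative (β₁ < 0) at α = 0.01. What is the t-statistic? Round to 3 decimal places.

H₀: β₁ = 0 vs H₁: β₁ < 0.
t = (β̂₁ − β₁⁰)/SE = 0.122 / 0.015 = 8.133.
df = n − k − 1 = 409 − 2 − 1 = 406.
One-sided p ≈ 1.0000, which is ≥ 0.01, so fail to reject H₀.
The data do not give significant evidence that the true slope on patient age is negative, holding the other predictors fixed.

t = 8.133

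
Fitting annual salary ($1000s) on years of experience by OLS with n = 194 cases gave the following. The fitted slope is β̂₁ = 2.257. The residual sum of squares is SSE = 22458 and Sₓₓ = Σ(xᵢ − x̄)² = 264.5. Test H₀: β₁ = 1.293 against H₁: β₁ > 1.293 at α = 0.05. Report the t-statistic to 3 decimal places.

MSE = SSE/(n − 2) = 22458/192 = 116.969.
SE(β̂₁) = √(MSE/Sₓₓ) = √(116.969/264.5) = 0.665001.
t = (2.257 − 1.293) / 0.665001 = 1.450.
df = n − 2 = 192.
One-sided p ≈ 0.0744, which is ≥ 0.05, so fail to reject H₀.
The data do not give significant evidence that the true slope on years of experience exceeds 1.293 $1000s per unit.

t = 1.450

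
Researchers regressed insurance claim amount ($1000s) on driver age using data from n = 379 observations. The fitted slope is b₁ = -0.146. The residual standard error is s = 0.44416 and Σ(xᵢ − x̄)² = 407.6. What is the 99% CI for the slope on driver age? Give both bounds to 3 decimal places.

SE(b₁) = s/√Sₓₓ = 0.44416/√407.6 = 0.022.
df = n − 2 = 377.
t* = t_{0.005, 377} = 2.588933.
Margin = t* × SE = 2.588933 × 0.022 = 0.05696.
CI: -0.146 ± 0.05696 → (-0.203, -0.089).
With 99% confidence, each one-unit increase in driver age is associated with a change of between -0.203 and -0.089 $1000s in insurance claim amount.

(-0.203, -0.089)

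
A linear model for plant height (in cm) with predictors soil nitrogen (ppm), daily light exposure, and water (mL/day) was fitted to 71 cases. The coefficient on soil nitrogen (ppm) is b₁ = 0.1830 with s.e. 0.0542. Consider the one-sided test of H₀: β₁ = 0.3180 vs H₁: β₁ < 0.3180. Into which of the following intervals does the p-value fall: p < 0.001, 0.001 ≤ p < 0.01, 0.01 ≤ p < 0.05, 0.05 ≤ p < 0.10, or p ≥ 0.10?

t = (0.1830 − 0.3180) / 0.0542 = -2.491.
df = n − k − 1 = 71 − 3 − 1 = 67.
One-sided p = P(T_{67} < t) ≈ 0.0076.
So 0.001 ≤ p < 0.01.

0.001 ≤ p < 0.01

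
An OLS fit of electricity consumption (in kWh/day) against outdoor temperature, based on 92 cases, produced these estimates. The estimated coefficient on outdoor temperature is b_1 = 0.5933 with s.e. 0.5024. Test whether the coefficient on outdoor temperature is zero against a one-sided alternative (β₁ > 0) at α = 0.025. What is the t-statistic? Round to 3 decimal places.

t = 1.181

H₀: β₁ = 0 vs H₁: β₁ > 0.
t = (b_1 − β₁⁰)/SE = 0.5933 / 0.5024 = 1.181.
df = n − 2 = 92 − 2 = 90.
One-sided p ≈ 0.1204, which is ≥ 0.025, so fail to reject H₀.
The data do not give significant evidence that the true slope on outdoor temperature is positive.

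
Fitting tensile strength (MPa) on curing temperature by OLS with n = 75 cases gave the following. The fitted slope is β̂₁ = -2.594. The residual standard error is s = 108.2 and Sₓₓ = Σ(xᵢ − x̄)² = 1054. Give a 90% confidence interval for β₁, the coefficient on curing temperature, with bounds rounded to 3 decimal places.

SE(β̂₁) = s/√Sₓₓ = 108.2/√1054 = 3.33278.
df = n − 2 = 73.
t* = t_{0.05, 73} = 1.665996.
Margin = t* × SE = 1.665996 × 3.33278 = 5.55240.
CI: -2.594 ± 5.55240 → (-8.146, 2.958).
With 90% confidence, each one-unit increase in curing temperature is associated with a change of between -8.146 and 2.958 MPa in tensile strength.

(-8.146, 2.958)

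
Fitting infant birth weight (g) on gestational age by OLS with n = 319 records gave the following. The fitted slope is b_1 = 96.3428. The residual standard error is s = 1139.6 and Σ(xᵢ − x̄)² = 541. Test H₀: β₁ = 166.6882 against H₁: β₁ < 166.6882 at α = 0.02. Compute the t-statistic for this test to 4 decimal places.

SE(b_1) = s/√Sₓₓ = 1139.6/√541 = 48.9952.
t = (96.3428 − 166.6882) / 48.9952 = -1.4358.
df = n − 2 = 317.
One-sided p ≈ 0.0760, which is ≥ 0.02, so fail to reject H₀.
The data do not give significant evidence that the true slope on gestational age is below 166.6882 g per unit.

t = -1.4358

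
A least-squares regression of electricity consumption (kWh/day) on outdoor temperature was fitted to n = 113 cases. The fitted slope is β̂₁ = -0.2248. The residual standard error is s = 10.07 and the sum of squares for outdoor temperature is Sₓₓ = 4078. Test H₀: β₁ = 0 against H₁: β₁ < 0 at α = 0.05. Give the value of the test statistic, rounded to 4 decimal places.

t = -1.4256

SE(β̂₁) = s/√Sₓₓ = 10.07/√4078 = 0.157691.
t = -0.2248 / 0.157691 = -1.4256.
df = n − 2 = 111.
One-sided p ≈ 0.0784, which is ≥ 0.05, so fail to reject H₀.
The data do not give significant evidence that the true slope on outdoor temperature is negative.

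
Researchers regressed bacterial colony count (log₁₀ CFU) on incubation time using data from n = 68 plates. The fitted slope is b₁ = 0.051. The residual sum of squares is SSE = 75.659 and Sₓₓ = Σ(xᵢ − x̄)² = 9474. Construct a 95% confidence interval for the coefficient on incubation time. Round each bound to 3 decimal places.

(0.029, 0.073)

MSE = SSE/(n − 2) = 75.659/66 = 1.14635.
SE(b₁) = √(MSE/Sₓₓ) = √(1.14635/9474) = 0.011.
df = n − 2 = 66.
t* = t_{0.025, 66} = 1.996564.
Margin = t* × SE = 1.996564 × 0.011 = 0.02196.
CI: 0.051 ± 0.02196 → (0.029, 0.073).
With 95% confidence, each one-unit increase in incubation time is associated with a change of between 0.029 and 0.073 log₁₀ CFU in bacterial colony count.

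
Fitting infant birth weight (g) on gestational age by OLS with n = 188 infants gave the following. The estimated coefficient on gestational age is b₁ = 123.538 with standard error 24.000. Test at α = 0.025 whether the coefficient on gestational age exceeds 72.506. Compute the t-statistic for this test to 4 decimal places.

t = 2.1263

H₀: β₁ = 72.506 vs H₁: β₁ > 72.506.
t = (b₁ − β₁⁰)/SE = (123.538 − 72.506) / 24.000 = 2.1263.
df = n − 2 = 188 − 2 = 186.
One-sided p ≈ 0.0174, which is < 0.025, so reject H₀.
There is evidence that the true slope on gestational age exceeds 72.506 g per unit.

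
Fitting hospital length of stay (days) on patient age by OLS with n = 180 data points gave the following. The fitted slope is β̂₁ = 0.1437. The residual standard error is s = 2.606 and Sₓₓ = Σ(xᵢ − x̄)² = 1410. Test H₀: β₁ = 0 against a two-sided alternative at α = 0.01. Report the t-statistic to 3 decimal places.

t = 2.071

SE(β̂₁) = s/√Sₓₓ = 2.606/√1410 = 0.0694009.
t = 0.1437 / 0.0694009 = 2.071.
df = n − 2 = 178.
Two-sided p ≈ 0.0398, which is ≥ 0.01, so fail to reject H₀.
The data do not give significant evidence of an association between patient age and hospital length of stay.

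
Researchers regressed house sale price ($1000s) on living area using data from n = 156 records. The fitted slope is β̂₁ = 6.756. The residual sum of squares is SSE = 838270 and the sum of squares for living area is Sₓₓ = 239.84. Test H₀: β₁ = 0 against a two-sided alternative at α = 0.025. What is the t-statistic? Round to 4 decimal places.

MSE = SSE/(n − 2) = 838270/154 = 5443.31.
SE(β̂₁) = √(MSE/Sₓₓ) = √(5443.31/239.84) = 4.76399.
t = 6.756 / 4.76399 = 1.4181.
df = n − 2 = 154.
Two-sided p ≈ 0.1582, which is ≥ 0.025, so fail to reject H₀.
The data do not give significant evidence of an association between living area and house sale price.

t = 1.4181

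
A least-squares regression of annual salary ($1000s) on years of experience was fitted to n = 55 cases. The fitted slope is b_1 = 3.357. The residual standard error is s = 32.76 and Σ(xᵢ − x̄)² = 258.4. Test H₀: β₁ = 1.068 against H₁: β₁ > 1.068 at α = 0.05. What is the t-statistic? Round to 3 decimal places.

t = 1.123

SE(b_1) = s/√Sₓₓ = 32.76/√258.4 = 2.03797.
t = (3.357 − 1.068) / 2.03797 = 1.123.
df = n − 2 = 53.
One-sided p ≈ 0.1332, which is ≥ 0.05, so fail to reject H₀.
The data do not give significant evidence that the true slope on years of experience exceeds 1.068 $1000s per unit.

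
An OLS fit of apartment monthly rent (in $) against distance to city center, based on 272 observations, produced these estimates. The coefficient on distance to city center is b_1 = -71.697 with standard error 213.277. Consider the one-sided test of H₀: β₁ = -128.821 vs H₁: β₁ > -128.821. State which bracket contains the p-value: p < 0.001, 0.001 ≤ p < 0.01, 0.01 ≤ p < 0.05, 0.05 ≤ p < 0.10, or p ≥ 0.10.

t = (-71.697 − (-128.821)) / 213.277 = 0.268.
df = n − 2 = 272 − 2 = 270.
One-sided p = P(T_{270} > t) ≈ 0.3945.
So p ≥ 0.10.

p ≥ 0.10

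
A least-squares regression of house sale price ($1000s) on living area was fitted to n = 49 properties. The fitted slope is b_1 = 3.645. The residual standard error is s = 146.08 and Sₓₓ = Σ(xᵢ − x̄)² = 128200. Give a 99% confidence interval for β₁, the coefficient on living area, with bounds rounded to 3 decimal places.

(2.550, 4.740)

SE(b_1) = s/√Sₓₓ = 146.08/√128200 = 0.407987.
df = n − 2 = 47.
t* = t_{0.005, 47} = 2.684556.
Margin = t* × SE = 2.684556 × 0.407987 = 1.09526.
CI: 3.645 ± 1.09526 → (2.550, 4.740).
With 99% confidence, each one-unit increase in living area is associated with a change of between 2.550 and 4.740 $1000s in house sale price.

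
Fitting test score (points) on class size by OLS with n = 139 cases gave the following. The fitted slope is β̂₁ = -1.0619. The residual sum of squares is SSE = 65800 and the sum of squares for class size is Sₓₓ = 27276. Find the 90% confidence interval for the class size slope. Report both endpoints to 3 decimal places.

MSE = SSE/(n − 2) = 65800/137 = 480.292.
SE(β̂₁) = √(MSE/Sₓₓ) = √(480.292/27276) = 0.132697.
df = n − 2 = 137.
t* = t_{0.05, 137} = 1.656052.
Margin = t* × SE = 1.656052 × 0.132697 = 0.21975.
CI: -1.0619 ± 0.21975 → (-1.282, -0.842).
With 90% confidence, each one-unit increase in class size is associated with a change of between -1.282 and -0.842 points in test score.

(-1.282, -0.842)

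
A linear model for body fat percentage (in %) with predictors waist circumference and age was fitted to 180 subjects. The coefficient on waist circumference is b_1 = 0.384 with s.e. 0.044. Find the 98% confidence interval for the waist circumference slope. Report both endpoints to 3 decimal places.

df = n − k − 1 = 180 − 2 − 1 = 177.
t* = t_{0.01, 177} = 2.3476.
Margin = t* × SE = 2.3476 × 0.044 = 0.10329.
CI: 0.384 ± 0.10329 → (0.281, 0.487).
With 98% confidence, each one-unit increase in waist circumference is associated with a change of between 0.281 and 0.487 % in body fat percentage, holding the other predictors fixed.

(0.281, 0.487)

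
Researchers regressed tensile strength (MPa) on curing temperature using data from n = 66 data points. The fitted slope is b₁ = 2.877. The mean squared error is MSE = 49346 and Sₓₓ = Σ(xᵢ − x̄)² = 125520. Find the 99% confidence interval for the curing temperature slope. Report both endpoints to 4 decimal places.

SE(b₁) = √(MSE/Sₓₓ) = √(49346/125520) = 0.627003.
df = n − 2 = 64.
t* = t_{0.005, 64} = 2.654854.
Margin = t* × SE = 2.654854 × 0.627003 = 1.664601.
CI: 2.877 ± 1.664601 → (1.2124, 4.5416).
With 99% confidence, each one-unit increase in curing temperature is associated with a change of between 1.2124 and 4.5416 MPa in tensile strength.

(1.2124, 4.5416)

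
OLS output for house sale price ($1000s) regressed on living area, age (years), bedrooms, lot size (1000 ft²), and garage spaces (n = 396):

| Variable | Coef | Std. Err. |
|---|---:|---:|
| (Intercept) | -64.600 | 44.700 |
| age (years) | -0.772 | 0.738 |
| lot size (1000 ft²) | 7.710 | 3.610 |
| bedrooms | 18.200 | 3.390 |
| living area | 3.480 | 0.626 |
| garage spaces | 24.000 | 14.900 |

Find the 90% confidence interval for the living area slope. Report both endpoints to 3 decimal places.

(2.448, 4.512)

Read off: b = 3.480, SE = 0.626 for living area.
df = n − k − 1 = 396 − 5 − 1 = 390.
t* = t_{0.05, 390} = 1.64877.
Margin = t* × SE = 1.64877 × 0.626 = 1.03213.
CI: 3.480 ± 1.03213 → (2.448, 4.512).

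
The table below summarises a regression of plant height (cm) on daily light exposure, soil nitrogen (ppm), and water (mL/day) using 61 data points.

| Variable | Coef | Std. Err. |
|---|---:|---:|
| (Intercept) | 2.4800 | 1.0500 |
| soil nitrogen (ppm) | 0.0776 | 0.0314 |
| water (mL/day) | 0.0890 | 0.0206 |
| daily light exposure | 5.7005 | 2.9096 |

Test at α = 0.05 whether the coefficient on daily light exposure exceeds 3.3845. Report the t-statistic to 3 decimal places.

Read off: b = 5.7005, SE = 2.9096 for daily light exposure.
H₀: β₁ = 3.3845 vs H₁: β₁ > 3.3845.
t = (5.7005 − 3.3845) / 2.9096 = 0.796.
df = n − k − 1 = 61 − 3 − 1 = 57.
One-sided p ≈ 0.2147, which is ≥ 0.05, so fail to reject H₀.
The data do not give significant evidence that the true slope on daily light exposure exceeds 3.3845 cm per unit, holding the other predictors fixed.

t = 0.796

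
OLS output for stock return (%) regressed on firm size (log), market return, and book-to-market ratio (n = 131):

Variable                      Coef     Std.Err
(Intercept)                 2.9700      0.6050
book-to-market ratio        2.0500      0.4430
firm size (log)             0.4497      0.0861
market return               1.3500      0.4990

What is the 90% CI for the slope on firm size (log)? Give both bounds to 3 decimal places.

Read off: b = 0.4497, SE = 0.0861 for firm size (log).
df = n − k − 1 = 131 − 3 − 1 = 127.
t* = t_{0.05, 127} = 1.65694.
Margin = t* × SE = 1.65694 × 0.0861 = 0.14266.
CI: 0.4497 ± 0.14266 → (0.307, 0.592).

(0.307, 0.592)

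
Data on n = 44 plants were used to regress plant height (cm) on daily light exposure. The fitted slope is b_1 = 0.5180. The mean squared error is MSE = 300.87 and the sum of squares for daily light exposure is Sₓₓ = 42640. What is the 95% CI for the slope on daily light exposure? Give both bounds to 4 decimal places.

SE(b_1) = √(MSE/Sₓₓ) = √(300.87/42640) = 0.0840003.
df = n − 2 = 42.
t* = t_{0.025, 42} = 2.018082.
Margin = t* × SE = 2.018082 × 0.0840003 = 0.169519.
CI: 0.5180 ± 0.169519 → (0.3485, 0.6875).
With 95% confidence, each one-unit increase in daily light exposure is associated with a change of between 0.3485 and 0.6875 cm in plant height.

(0.3485, 0.6875)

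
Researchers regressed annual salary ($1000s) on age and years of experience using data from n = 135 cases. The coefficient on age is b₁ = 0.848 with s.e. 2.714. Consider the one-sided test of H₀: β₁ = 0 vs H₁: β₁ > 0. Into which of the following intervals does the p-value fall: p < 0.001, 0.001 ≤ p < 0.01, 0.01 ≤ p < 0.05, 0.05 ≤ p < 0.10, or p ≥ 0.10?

t = 0.848 / 2.714 = 0.312.
df = n − k − 1 = 135 − 2 − 1 = 132.
One-sided p = P(T_{132} > t) ≈ 0.3776.
So p ≥ 0.10.

p ≥ 0.10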